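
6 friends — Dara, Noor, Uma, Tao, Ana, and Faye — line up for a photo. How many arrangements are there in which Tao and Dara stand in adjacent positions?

240

Glue Tao and Dara into one block (2 internal orders), leaving 5 units to arrange in a row.
So the count is 2·(5)! = 240.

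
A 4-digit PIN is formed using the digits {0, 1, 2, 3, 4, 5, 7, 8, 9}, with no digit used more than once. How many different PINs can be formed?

3024

This is a permutation of 4 out of 9: P(9,4) = 9!/5!.
9 × 8 × 7 × 6 = 3024.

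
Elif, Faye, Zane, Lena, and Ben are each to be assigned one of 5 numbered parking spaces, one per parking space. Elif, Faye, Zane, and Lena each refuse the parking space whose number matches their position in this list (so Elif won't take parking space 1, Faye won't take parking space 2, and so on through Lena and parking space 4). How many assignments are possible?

Let Aᵢ (for 1 ≤ i ≤ 4) be the placements that put person i in their forbidden parking space. Any j of these fix j positions, leaving (5−j)! ways to fill the rest, and there are C(4,j) ways to pick which j.
By inclusion–exclusion, the number of valid placements is Σ_{j=0}^{4} (−1)^j C(4,j)·(5−j)!.
Computing: 120 − 96 + 36 − 8 + 1 = 53.

53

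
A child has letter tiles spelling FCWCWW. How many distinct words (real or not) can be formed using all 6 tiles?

60

The 6 letters of FCWCWW have repeats: C appearing twice and W appearing 3 times.
So there are 6! / (3!·2!) = 60 distinguishable arrangements.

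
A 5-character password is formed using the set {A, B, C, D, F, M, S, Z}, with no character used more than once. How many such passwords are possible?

6720

With no repetition, fill the 5 characters in order: 8 choices, then 7, down to 4.
That product is 8 × 7 × 6 × 5 × 4 = 6720.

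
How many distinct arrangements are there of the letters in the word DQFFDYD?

The 7 letters of DQFFDYD have repeats: D appearing 3 times and F appearing twice.
Dividing 7! = 5040 by 3!·2! = 12 for the repeated letters gives 420.

420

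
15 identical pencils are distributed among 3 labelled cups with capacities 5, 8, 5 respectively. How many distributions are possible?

10

Ignoring the caps, the number of non-negative solutions to x_1+…+x_3 = 15 is C(17,2) = 136.
Subtract solutions that violate a single cap (substitute x_i' = x_i − (cap_i+1)): x_1 ≥ 6 gives C(11,2) = 55; x_2 ≥ 9 gives C(8,2) = 28; x_3 ≥ 6 gives C(11,2) = 55. Together 138.
Add back pairs where two caps are both exceeded: 1 + 10 + 1 = 12.
By inclusion–exclusion the count is 136 − 138 + 12 = 10.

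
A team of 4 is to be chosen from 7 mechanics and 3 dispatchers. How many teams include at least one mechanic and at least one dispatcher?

175

Total 4-person selections from all 10: C(10,4) = 210.
Subtract selections that omit an entire group: no mechanics → C(3,4) = 0; no dispatchers → C(7,4) = 35.
Both groups omitted at once is impossible, so 210 − 35 = 175.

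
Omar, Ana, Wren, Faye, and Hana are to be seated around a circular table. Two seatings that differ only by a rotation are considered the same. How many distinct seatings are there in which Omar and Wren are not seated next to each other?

All circular seatings of 5 people number (4)! = 24.
Those with Omar next to Wren: fuse the pair into one unit and seat 4 units around a circle — 2·(3)! = 12.
Subtracting, 24 − 12 = 12.

12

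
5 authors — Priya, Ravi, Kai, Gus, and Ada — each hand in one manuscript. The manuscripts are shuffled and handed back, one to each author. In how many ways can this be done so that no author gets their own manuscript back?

44

Count assignments avoiding every fixed point. For any j of the 5 authors fixed to their own manuscript, the other 5−j can be arranged in (5−j)! ways.
By inclusion–exclusion this is Σ_{j=0}^{5} (−1)^j C(5,j)·(5−j)!.
Computing: 120 − 120 + 60 − 20 + 5 − 1 = 44.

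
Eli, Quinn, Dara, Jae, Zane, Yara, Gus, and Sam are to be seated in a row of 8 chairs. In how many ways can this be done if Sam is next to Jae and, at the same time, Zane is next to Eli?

Treat {Sam,Jae} as one block (2 orders) and {Zane,Eli} as another (2 orders).
That leaves 6 units to arrange: 2 × 2 × 6! = 4 × 720 = 2880.

2880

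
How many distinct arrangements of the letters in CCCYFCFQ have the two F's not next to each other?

630

Total arrangements of CCCYFCFQ: 8!/(4!·2!) = 840.
If the two F's are adjacent, glue them into one block, leaving 7 items to arrange: (7)!/(4!) = 210 ways.
Subtracting, 840 − 210 = 630 arrangements keep the F's apart.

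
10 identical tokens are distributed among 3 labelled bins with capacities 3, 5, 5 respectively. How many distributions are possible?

10

Without the upper bounds there are C(12,2) = 66 ways to split 10 among 3 bins.
Subtract solutions that violate a single cap (substitute x_i' = x_i − (cap_i+1)): x_1 ≥ 4 gives C(8,2) = 28; x_2 ≥ 6 gives C(6,2) = 15; x_3 ≥ 6 gives C(6,2) = 15. Together 58.
Add back pairs where two caps are both exceeded: 1 + 1 + 0 = 2.
By inclusion–exclusion the count is 66 − 58 + 2 = 10.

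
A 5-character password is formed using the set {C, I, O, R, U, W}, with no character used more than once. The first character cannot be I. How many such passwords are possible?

600

The first character has 6−1 = 5 choices (anything except I).
The remaining 4 characters are filled from the other 5 symbols without repetition: 5 × 4 × 3 × 2 = 120.
Total: 5 × 120 = 600.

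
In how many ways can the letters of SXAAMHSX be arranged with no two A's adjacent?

Total arrangements of SXAAMHSX: 8!/(2!·2!·2!) = 5040.
Arrangements with the A's together: treat AA as one letter, giving (7)!/(2!·2!) = 1260.
Hence 5040 − 1260 = 3780.

3780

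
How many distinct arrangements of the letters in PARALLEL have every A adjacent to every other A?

840

Treat the 2 copies of A as a single block. The multiset to arrange is then {AA, E, L, L, L, P, R}, 7 items in all.
That gives (7)!/(3!) = 840 arrangements.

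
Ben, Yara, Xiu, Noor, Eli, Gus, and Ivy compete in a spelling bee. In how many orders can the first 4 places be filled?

This is an ordered selection of 4 from 7: P(7,4).
That gives 7 × 6 × 5 × 4 = 840.

840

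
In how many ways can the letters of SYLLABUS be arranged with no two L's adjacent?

7560

Total arrangements of SYLLABUS: 8!/(2!·2!) = 10080.
If the two L's are adjacent, glue them into one block, leaving 7 items to arrange: (7)!/(2!) = 2520 ways.
Subtracting, 10080 − 2520 = 7560 arrangements keep the L's apart.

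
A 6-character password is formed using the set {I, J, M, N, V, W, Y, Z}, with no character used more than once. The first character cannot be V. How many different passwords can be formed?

17640

The first character has 8−1 = 7 choices (anything except V).
The remaining 5 characters are filled from the other 7 symbols without repetition: 7 × 6 × 5 × 4 × 3 = 2520.
Total: 7 × 2520 = 17640.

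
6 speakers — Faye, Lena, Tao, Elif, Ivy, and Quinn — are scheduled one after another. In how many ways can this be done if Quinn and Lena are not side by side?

Of the 6! = 720 arrangements, those with Quinn and Lena adjacent number 2 × 5! = 240 (treat the pair as a block with 2 internal orders).
Complementary counting: 720 − 240 = 480.

480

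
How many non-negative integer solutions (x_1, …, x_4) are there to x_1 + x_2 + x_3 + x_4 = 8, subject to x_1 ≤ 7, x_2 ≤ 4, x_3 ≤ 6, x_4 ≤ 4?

120

Without the upper bounds there are C(11,3) = 165 ways to split 8 among 4 variables.
Subtract solutions that violate a single cap (substitute x_i' = x_i − (cap_i+1)): x_1 ≥ 8 gives C(3,3) = 1; x_2 ≥ 5 gives C(6,3) = 20; x_3 ≥ 7 gives C(4,3) = 4; x_4 ≥ 5 gives C(6,3) = 20. Together 45.
No two caps can be exceeded simultaneously, so the pair terms are all 0.
By inclusion–exclusion the count is 165 − 45 + 0 = 120.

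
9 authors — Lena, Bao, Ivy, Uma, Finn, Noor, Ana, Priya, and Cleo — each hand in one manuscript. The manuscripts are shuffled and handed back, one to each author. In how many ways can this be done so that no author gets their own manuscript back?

133496

Let Aᵢ be the assignments in which author i gets their own manuscript. We want the size of the complement of A₁∪…∪A_9.
By inclusion–exclusion this is Σ_{j=0}^{9} (−1)^j C(9,j)·(9−j)!.
Computing: 362880 − 362880 + 181440 − 60480 + 15120 − 3024 + 504 − 72 + 9 − 1 = 133496.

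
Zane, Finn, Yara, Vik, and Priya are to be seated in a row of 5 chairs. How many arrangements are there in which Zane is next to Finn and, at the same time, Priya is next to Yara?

Treat {Zane,Finn} as one block (2 orders) and {Priya,Yara} as another (2 orders).
That leaves 3 units to arrange: 2 × 2 × 3! = 4 × 6 = 24.

24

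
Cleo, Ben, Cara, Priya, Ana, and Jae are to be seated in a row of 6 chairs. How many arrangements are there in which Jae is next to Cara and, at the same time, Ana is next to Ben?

96

Treat {Jae,Cara} as one block (2 orders) and {Ana,Ben} as another (2 orders).
That leaves 4 units to arrange: 2 × 2 × 4! = 4 × 24 = 96.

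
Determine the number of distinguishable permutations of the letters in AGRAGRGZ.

1680

The 8 letters of AGRAGRGZ have repeats: A appearing twice, G appearing 3 times, and R appearing twice.
Dividing 8! = 40320 by 3!·2!·2! = 24 for the repeated letters gives 1680.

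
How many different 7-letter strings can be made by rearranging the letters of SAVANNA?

420

Letter multiplicities in SAVANNA: A×3, N×2, S×1, V×1.
So there are 7! / (3!·2!) = 420 distinguishable arrangements.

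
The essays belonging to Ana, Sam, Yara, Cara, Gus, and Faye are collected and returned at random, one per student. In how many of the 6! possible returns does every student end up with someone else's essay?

Let Aᵢ be the assignments in which student i gets their own essay. We want the size of the complement of A₁∪…∪A_6.
By inclusion–exclusion this is Σ_{j=0}^{6} (−1)^j C(6,j)·(6−j)!.
Computing: 720 − 720 + 360 − 120 + 30 − 6 + 1 = 265.

265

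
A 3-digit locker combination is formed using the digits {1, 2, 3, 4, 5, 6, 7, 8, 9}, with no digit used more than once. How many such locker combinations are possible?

Choose and order 3 of the 9 symbols: the first digit has 9 options, the next 8, then 7.
That product is 9 × 8 × 7 = 504.

504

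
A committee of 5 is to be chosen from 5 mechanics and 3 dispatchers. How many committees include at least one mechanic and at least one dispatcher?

55

Total 5-person selections from all 8: C(8,5) = 56.
Selections missing a whole group: no mechanics → C(3,5) = 0; no dispatchers → C(5,5) = 1.
Both groups omitted at once is impossible, so 56 − 1 = 55.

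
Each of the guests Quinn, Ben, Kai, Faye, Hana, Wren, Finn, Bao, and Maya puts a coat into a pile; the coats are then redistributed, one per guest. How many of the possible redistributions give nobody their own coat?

133496

This is the derangement count D_9: permutations of 9 items with no fixed point.
By inclusion–exclusion this is Σ_{j=0}^{9} (−1)^j C(9,j)·(9−j)!.
Computing: 362880 − 362880 + 181440 − 60480 + 15120 − 3024 + 504 − 72 + 9 − 1 = 133496.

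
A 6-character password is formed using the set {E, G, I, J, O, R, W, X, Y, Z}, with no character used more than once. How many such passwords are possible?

151200

With no repetition, fill the 6 characters in order: 10 choices, then 9, down to 5.
10 × 9 × 8 × 7 × 6 × 5 = 151200.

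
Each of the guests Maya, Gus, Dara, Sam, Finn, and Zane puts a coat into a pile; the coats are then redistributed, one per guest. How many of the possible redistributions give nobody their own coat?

This is the derangement count D_6: permutations of 6 items with no fixed point.
By inclusion–exclusion this is Σ_{j=0}^{6} (−1)^j C(6,j)·(6−j)!.
Computing: 720 − 720 + 360 − 120 + 30 − 6 + 1 = 265.

265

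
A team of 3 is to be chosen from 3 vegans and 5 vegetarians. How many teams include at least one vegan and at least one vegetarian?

With no constraint there are C(8,3) = 56 possible selections.
Subtract selections that omit an entire group: no vegans → C(5,3) = 10; no vegetarians → C(3,3) = 1.
Both groups omitted at once is impossible, so 56 − 11 = 45.

45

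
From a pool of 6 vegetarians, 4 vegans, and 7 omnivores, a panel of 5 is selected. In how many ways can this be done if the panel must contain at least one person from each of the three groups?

With no constraint there are C(17,5) = 6188 possible selections.
Selections missing a whole group: no vegetarians → C(11,5) = 462; no vegans → C(13,5) = 1287; no omnivores → C(10,5) = 252.
Add back selections omitting two groups (i.e. drawn from a single group): C(6,5) + C(4,5) + C(7,5) = 27.
By inclusion–exclusion: 6188 − 2001 + 27 = 4214.

4214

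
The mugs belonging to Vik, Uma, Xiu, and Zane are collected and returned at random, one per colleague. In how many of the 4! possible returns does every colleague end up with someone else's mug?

9

This is the derangement count D_4: permutations of 4 items with no fixed point.
By inclusion–exclusion this is Σ_{j=0}^{4} (−1)^j C(4,j)·(4−j)!.
Computing: 24 − 24 + 12 − 4 + 1 = 9.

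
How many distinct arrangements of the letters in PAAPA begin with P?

Fix P in the first position and arrange the remaining 4 letters.
Those 4 letters have A appearing 3 times, giving (4)!/(3!) = 4.

4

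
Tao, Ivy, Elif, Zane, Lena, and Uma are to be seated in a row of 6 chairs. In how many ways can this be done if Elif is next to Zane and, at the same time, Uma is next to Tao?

96

Treat {Elif,Zane} as one block (2 orders) and {Uma,Tao} as another (2 orders).
That leaves 4 units to arrange: 2 × 2 × 4! = 4 × 24 = 96.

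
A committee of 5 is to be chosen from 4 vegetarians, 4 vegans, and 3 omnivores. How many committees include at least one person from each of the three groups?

364

Total 5-person selections from all 11: C(11,5) = 462.
Selections missing a whole group: no vegetarians → C(7,5) = 21; no vegans → C(7,5) = 21; no omnivores → C(8,5) = 56.
Add back selections omitting two groups (i.e. drawn from a single group): C(4,5) + C(4,5) + C(3,5) = 0.
By inclusion–exclusion: 462 − 98 + 0 = 364.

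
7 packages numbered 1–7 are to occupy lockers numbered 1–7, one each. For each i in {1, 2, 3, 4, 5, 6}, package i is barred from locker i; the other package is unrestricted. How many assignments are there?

Let Aᵢ (for 1 ≤ i ≤ 6) be the placements that put package i in its forbidden locker. Any j of these fix j positions, leaving (7−j)! ways to fill the rest, and there are C(6,j) ways to pick which j.
By inclusion–exclusion, the number of valid placements is Σ_{j=0}^{6} (−1)^j C(6,j)·(7−j)!.
Computing: 5040 − 4320 + 1800 − 480 + 90 − 12 + 1 = 2119.

2119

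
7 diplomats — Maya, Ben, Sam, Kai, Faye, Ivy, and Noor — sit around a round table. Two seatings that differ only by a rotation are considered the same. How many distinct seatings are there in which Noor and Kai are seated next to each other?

Glue Noor and Kai into a block (2 internal orders). Seating 6 units around a circle gives (5)! arrangements.
So 2 × (5)! = 2 × 120 = 240.

240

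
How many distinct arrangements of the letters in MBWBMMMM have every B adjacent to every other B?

Treat the 2 copies of B as a single block. The multiset to arrange is then {BB, M, M, M, M, M, W}, 7 items in all.
That gives (7)!/(5!) = 42 arrangements.

42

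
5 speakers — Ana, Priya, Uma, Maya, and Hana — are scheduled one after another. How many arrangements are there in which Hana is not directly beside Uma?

There are 5! = 120 arrangements in all. If Hana and Uma are adjacent, merging them into one block gives 2·(4)! = 48 arrangements.
Complementary counting: 120 − 48 = 72.

72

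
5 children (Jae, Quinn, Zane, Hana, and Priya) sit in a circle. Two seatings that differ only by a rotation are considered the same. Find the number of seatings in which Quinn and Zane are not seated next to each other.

All circular seatings of 5 people number (4)! = 24.
Seatings with Quinn beside Zane: treat them as a block with 2 internal orders, giving 2 × (3)! = 12.
Subtracting, 24 − 12 = 12.

12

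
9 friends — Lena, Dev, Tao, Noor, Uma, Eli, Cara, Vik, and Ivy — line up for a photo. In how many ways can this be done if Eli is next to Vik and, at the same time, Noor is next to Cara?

20160

Treat {Eli,Vik} as one block (2 orders) and {Noor,Cara} as another (2 orders).
That leaves 7 units to arrange: 2 × 2 × 7! = 4 × 5040 = 20160.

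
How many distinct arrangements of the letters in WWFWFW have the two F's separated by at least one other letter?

Total arrangements of WWFWFW: 6!/(4!·2!) = 15.
If the two F's are adjacent, glue them into one block, leaving 5 items to arrange: (5)!/(4!) = 5 ways.
Hence 15 − 5 = 10.

10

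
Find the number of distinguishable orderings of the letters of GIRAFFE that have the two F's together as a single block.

720

Treat the 2 copies of F as a single block. The multiset to arrange is then {FF, A, E, G, I, R}, 6 items in all.
All 6 items are distinct, so there are (6)! = 720 arrangements.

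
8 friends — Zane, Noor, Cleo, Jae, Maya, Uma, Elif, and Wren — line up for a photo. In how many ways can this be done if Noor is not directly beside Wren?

30240

Of the 8! = 40320 arrangements, those with Noor and Wren adjacent number 2 × 7! = 10080 (treat the pair as a block with 2 internal orders).
Complementary counting: 40320 − 10080 = 30240.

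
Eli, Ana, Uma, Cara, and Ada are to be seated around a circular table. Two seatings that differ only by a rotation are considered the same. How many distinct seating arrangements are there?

Around a circle, 5 distinct people have 5!/5 = (4)! = 24 rotationally distinct seatings.

24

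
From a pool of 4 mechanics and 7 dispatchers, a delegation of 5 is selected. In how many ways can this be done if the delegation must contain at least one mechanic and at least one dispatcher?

441

Total 5-person selections from all 11: C(11,5) = 462.
Subtract selections that omit an entire group: no mechanics → C(7,5) = 21; no dispatchers → C(4,5) = 0.
Both groups omitted at once is impossible, so 462 − 21 = 441.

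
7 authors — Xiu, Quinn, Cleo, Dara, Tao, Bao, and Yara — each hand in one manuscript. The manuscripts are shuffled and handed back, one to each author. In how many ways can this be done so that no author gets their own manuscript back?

1854

Let Aᵢ be the assignments in which author i gets their own manuscript. We want the size of the complement of A₁∪…∪A_7.
By inclusion–exclusion this is Σ_{j=0}^{7} (−1)^j C(7,j)·(7−j)!.
Computing: 5040 − 5040 + 2520 − 840 + 210 − 42 + 7 − 1 = 1854.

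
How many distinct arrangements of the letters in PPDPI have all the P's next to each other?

Treat the 3 copies of P as a single block. The multiset to arrange is then {PPP, D, I}, 3 items in all.
All 3 items are distinct, so there are (3)! = 6 arrangements.

6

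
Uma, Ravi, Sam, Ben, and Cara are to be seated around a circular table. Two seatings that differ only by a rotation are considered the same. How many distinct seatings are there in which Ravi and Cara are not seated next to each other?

Without the restriction there are (4)! = 24 seatings.
Seatings with Ravi beside Cara: treat them as a block with 2 internal orders, giving 2 × (3)! = 12.
Subtracting, 24 − 12 = 12.

12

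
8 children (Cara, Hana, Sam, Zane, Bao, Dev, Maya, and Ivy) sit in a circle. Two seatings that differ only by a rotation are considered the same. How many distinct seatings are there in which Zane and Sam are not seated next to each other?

Without the restriction there are (7)! = 5040 seatings.
Seatings with Zane beside Sam: treat them as a block with 2 internal orders, giving 2 × (6)! = 1440.
Subtracting, 5040 − 1440 = 3600.

3600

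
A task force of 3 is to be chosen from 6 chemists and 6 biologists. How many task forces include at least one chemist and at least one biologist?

Total 3-person selections from all 12: C(12,3) = 220.
Selections missing a whole group: no chemists → C(6,3) = 20; no biologists → C(6,3) = 20.
Both groups omitted at once is impossible, so 220 − 40 = 180.

180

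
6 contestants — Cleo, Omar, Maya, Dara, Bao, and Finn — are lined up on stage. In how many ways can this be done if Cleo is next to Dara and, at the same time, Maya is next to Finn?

Treat {Cleo,Dara} as one block (2 orders) and {Maya,Finn} as another (2 orders).
That leaves 4 units to arrange: 2 × 2 × 4! = 4 × 24 = 96.

96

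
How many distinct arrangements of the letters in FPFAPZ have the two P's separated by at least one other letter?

Total arrangements of FPFAPZ: 6!/(2!·2!) = 180.
Arrangements with the P's together: treat PP as one letter, giving (5)!/(2!) = 60.
Subtracting, 180 − 60 = 120 arrangements keep the P's apart.

120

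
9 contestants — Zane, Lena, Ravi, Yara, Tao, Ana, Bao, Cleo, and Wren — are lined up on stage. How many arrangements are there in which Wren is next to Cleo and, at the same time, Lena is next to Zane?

20160

Treat {Wren,Cleo} as one block (2 orders) and {Lena,Zane} as another (2 orders).
That leaves 7 units to arrange: 2 × 2 × 7! = 4 × 5040 = 20160.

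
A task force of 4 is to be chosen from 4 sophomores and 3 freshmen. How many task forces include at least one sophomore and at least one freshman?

Total 4-person selections from all 7: C(7,4) = 35.
Subtract selections that omit an entire group: no sophomores → C(3,4) = 0; no freshmen → C(4,4) = 1.
Both groups omitted at once is impossible, so 35 − 1 = 34.

34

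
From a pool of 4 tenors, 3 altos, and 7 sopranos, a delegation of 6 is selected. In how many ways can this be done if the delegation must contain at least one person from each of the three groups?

2331

With no constraint there are C(14,6) = 3003 possible selections.
Subtract selections that omit an entire group: no tenors → C(10,6) = 210; no altos → C(11,6) = 462; no sopranos → C(7,6) = 7.
Add back selections omitting two groups (i.e. drawn from a single group): C(4,6) + C(3,6) + C(7,6) = 7.
By inclusion–exclusion: 3003 − 679 + 7 = 2331.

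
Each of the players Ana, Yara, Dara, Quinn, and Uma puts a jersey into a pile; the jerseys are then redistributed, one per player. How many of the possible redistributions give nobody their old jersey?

44

Let Aᵢ be the assignments in which player i gets their old jersey. We want the size of the complement of A₁∪…∪A_5.
By inclusion–exclusion this is Σ_{j=0}^{5} (−1)^j C(5,j)·(5−j)!.
Computing: 120 − 120 + 60 − 20 + 5 − 1 = 44.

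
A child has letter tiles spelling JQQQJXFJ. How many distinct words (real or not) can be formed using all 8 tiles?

1120

Letter multiplicities in JQQQJXFJ: F×1, J×3, Q×3, X×1.
So there are 8! / (3!·3!) = 1120 distinguishable arrangements.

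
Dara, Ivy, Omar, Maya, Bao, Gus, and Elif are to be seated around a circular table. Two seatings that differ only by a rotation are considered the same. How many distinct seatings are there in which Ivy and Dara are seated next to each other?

240

Glue Ivy and Dara into a block (2 internal orders). Seating 6 units around a circle gives (5)! arrangements.
So 2 × (5)! = 2 × 120 = 240.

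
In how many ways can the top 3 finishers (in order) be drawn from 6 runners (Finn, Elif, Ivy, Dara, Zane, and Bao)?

There are 6 choices for 1st place, 5 for 2nd, and 4 for 3rd.
That gives 6 × 5 × 4 = 120.

120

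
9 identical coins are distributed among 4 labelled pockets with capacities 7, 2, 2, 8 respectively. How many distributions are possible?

67

Without the upper bounds there are C(12,3) = 220 ways to split 9 among 4 pockets.
Subtract solutions that violate a single cap (substitute x_i' = x_i − (cap_i+1)): x_1 ≥ 8 gives C(4,3) = 4; x_2 ≥ 3 gives C(9,3) = 84; x_3 ≥ 3 gives C(9,3) = 84; x_4 ≥ 9 gives C(3,3) = 1. Together 173.
Add back pairs where two caps are both exceeded: 0 + 0 + 0 + 20 + 0 + 0 = 20.
By inclusion–exclusion the count is 220 − 173 + 20 = 67.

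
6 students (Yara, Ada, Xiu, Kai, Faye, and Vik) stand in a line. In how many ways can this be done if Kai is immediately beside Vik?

240

Treat {Kai, Vik} as a single unit. There are 5 units to order, and the pair itself can be ordered 2 ways.
That gives 2 × 5! = 2 × 120 = 240.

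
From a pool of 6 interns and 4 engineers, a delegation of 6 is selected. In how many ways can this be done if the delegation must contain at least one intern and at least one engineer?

With no constraint there are C(10,6) = 210 possible selections.
Selections missing a whole group: no interns → C(4,6) = 0; no engineers → C(6,6) = 1.
Both groups omitted at once is impossible, so 210 − 1 = 209.

209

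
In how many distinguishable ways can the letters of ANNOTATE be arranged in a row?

5040

The 8 letters of ANNOTATE have repeats: A appearing twice, N appearing twice, and T appearing twice.
The number of distinct arrangements is 8!/(2!·2!·2!) = 40320/8 = 5040.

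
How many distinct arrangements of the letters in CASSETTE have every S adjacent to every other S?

1260

Treat the 2 copies of S as a single block. The multiset to arrange is then {SS, A, C, E, E, T, T}, 7 items in all.
That gives (7)!/(2!·2!) = 1260 arrangements.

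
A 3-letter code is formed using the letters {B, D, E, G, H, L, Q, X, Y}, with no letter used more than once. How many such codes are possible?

With no repetition, fill the 3 letters in order: 9 choices, then 8, down to 7.
9 × 8 × 7 = 504.

504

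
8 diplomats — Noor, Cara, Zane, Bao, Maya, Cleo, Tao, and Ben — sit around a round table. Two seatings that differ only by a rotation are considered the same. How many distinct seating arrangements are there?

5040

Around a circle, 8 distinct people have 8!/8 = (7)! = 5040 rotationally distinct seatings.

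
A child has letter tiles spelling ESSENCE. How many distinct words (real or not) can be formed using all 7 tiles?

420

The 7 letters of ESSENCE have repeats: E appearing 3 times and S appearing twice.
Dividing 7! = 5040 by 3!·2! = 12 for the repeated letters gives 420.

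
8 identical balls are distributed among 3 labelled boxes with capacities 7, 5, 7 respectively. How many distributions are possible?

Without the upper bounds there are C(10,2) = 45 ways to split 8 among 3 boxes.
Subtract solutions that violate a single cap (substitute x_i' = x_i − (cap_i+1)): x_1 ≥ 8 gives C(2,2) = 1; x_2 ≥ 6 gives C(4,2) = 6; x_3 ≥ 8 gives C(2,2) = 1. Together 8.
No two caps can be exceeded simultaneously, so the pair terms are all 0.
By inclusion–exclusion the count is 45 − 8 + 0 = 37.

37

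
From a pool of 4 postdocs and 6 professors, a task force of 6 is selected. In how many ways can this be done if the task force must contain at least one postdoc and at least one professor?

209

Unrestricted: C(10,6) = 210 ways to pick any 6 of the 10.
Selections missing a whole group: no postdocs → C(6,6) = 1; no professors → C(4,6) = 0.
Both groups omitted at once is impossible, so 210 − 1 = 209.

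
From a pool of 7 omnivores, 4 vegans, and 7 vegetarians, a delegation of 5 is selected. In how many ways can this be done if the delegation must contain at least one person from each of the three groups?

5684

Unrestricted: C(18,5) = 8568 ways to pick any 5 of the 18.
Selections missing a whole group: no omnivores → C(11,5) = 462; no vegans → C(14,5) = 2002; no vegetarians → C(11,5) = 462.
Add back selections omitting two groups (i.e. drawn from a single group): C(7,5) + C(4,5) + C(7,5) = 42.
By inclusion–exclusion: 8568 − 2926 + 42 = 5684.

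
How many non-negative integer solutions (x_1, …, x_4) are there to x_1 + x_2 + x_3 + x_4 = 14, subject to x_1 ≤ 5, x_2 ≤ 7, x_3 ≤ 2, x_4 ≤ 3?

19

By stars and bars, unrestricted non-negative solutions to x_1+…+x_4 = 14 number C(14+3,3) = 680.
Subtract solutions that violate a single cap (substitute x_i' = x_i − (cap_i+1)): x_1 ≥ 6 gives C(11,3) = 165; x_2 ≥ 8 gives C(9,3) = 84; x_3 ≥ 3 gives C(14,3) = 364; x_4 ≥ 4 gives C(13,3) = 286. Together 899.
Add back pairs where two caps are both exceeded: 1 + 56 + 35 + 20 + 10 + 120 = 242.
Subtract triples: 0 + 0 + 4 + 0 = 4.
By inclusion–exclusion the count is 680 − 899 + 242 − 4 = 19.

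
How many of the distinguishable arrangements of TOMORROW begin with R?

With the first slot taken by R, it remains to arrange the other 7 letters (TOMOROW).
Those 7 letters have O appearing 3 times, giving (7)!/(3!) = 840.

840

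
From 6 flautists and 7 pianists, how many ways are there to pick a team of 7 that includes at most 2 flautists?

358

Split by how many flautists are chosen (0 through 2).
Sum: C(6,0)·C(7,7) + C(6,1)·C(7,6) + C(6,2)·C(7,5) = 1 + 42 + 315 = 358.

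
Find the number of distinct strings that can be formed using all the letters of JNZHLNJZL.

22680

The 9 letters of JNZHLNJZL have repeats: J appearing twice, L appearing twice, N appearing twice, and Z appearing twice.
So there are 9! / (2!·2!·2!·2!) = 22680 distinguishable arrangements.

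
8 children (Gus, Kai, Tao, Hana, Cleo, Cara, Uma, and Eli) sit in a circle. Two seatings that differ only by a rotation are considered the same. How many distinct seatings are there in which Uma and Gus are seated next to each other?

Glue Uma and Gus into a block (2 internal orders). Seating 7 units around a circle gives (6)! arrangements.
So 2 × (6)! = 2 × 720 = 1440.

1440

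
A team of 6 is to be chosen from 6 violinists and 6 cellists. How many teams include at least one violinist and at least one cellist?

Unrestricted: C(12,6) = 924 ways to pick any 6 of the 12.
Selections missing a whole group: no violinists → C(6,6) = 1; no cellists → C(6,6) = 1.
Both groups omitted at once is impossible, so 924 − 2 = 922.

922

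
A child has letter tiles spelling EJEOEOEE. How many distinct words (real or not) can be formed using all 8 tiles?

168

The 8 letters of EJEOEOEE have repeats: E appearing 5 times and O appearing twice.
The number of distinct arrangements is 8!/(5!·2!) = 40320/240 = 168.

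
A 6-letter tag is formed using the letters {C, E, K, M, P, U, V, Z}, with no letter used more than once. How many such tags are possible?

20160

With no repetition, fill the 6 letters in order: 8 choices, then 7, down to 3.
That product is 8 × 7 × 6 × 5 × 4 × 3 = 20160.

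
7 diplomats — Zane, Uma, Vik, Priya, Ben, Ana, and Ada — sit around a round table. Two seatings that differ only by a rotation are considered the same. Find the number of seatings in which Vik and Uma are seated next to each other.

240

Glue Vik and Uma into a block (2 internal orders). Seating 6 units around a circle gives (5)! arrangements.
So 2 × (5)! = 2 × 120 = 240.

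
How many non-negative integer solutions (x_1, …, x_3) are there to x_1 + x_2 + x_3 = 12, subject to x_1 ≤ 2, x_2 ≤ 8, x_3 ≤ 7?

Without the upper bounds there are C(14,2) = 91 ways to split 12 among 3 variables.
Subtract solutions that violate a single cap (substitute x_i' = x_i − (cap_i+1)): x_1 ≥ 3 gives C(11,2) = 55; x_2 ≥ 9 gives C(5,2) = 10; x_3 ≥ 8 gives C(6,2) = 15. Together 80.
Add back pairs where two caps are both exceeded: 1 + 3 + 0 = 4.
By inclusion–exclusion the count is 91 − 80 + 4 = 15.

15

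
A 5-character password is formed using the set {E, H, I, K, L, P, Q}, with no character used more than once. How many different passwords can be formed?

With no repetition, fill the 5 characters in order: 7 choices, then 6, down to 3.
That product is 7 × 6 × 5 × 4 × 3 = 2520.

2520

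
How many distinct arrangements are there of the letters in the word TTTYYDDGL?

The 9 letters of TTTYYDDGL have repeats: D appearing twice, T appearing 3 times, and Y appearing twice.
The number of distinct arrangements is 9!/(3!·2!·2!) = 362880/24 = 15120.

15120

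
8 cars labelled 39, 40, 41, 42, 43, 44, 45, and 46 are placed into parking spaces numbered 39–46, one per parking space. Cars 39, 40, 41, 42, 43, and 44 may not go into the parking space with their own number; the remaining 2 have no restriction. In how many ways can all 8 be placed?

18806

Let Aᵢ (for 39 ≤ i ≤ 44) be the placements that put car i in its forbidden parking space. Any j of these fix j positions, leaving (8−j)! ways to fill the rest, and there are C(6,j) ways to pick which j.
By inclusion–exclusion, the number of valid placements is Σ_{j=0}^{6} (−1)^j C(6,j)·(8−j)!.
Computing: 40320 − 30240 + 10800 − 2400 + 360 − 36 + 2 = 18806.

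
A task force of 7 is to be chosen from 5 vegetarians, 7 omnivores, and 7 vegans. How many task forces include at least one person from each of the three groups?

45374

With no constraint there are C(19,7) = 50388 possible selections.
Selections missing a whole group: no vegetarians → C(14,7) = 3432; no omnivores → C(12,7) = 792; no vegans → C(12,7) = 792.
Add back selections omitting two groups (i.e. drawn from a single group): C(5,7) + C(7,7) + C(7,7) = 2.
By inclusion–exclusion: 50388 − 5016 + 2 = 45374.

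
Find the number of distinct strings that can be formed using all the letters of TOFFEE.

The 6 letters of TOFFEE have repeats: E appearing twice and F appearing twice.
The number of distinct arrangements is 6!/(2!·2!) = 720/4 = 180.

180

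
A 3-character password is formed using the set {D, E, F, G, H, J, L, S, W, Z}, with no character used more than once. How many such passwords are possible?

This is a permutation of 3 out of 10: P(10,3) = 10!/7!.
That product is 10 × 9 × 8 = 720.

720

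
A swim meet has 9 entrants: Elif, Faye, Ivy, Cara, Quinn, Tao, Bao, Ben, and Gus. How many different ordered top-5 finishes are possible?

15120

There are 9 choices for 1st place, 8 for 2nd, and so on down to 5 for position 5.
That gives 9 × 8 × 7 × 6 × 5 = 15120.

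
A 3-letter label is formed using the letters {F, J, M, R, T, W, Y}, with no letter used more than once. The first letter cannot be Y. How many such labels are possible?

The first letter has 7−1 = 6 choices (anything except Y).
The remaining 2 letters are filled from the other 6 symbols without repetition: 6 × 5 = 30.
Total: 6 × 30 = 180.

180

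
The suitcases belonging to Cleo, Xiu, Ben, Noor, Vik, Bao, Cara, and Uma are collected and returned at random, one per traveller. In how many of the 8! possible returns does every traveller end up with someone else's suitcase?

14833

Let Aᵢ be the assignments in which traveller i gets their own suitcase. We want the size of the complement of A₁∪…∪A_8.
By inclusion–exclusion this is Σ_{j=0}^{8} (−1)^j C(8,j)·(8−j)!.
Computing: 40320 − 40320 + 20160 − 6720 + 1680 − 336 + 56 − 8 + 1 = 14833.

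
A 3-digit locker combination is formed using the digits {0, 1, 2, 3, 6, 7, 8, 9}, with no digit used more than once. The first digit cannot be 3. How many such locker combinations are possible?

294

The first digit has 8−1 = 7 choices (anything except 3).
The remaining 2 digits are filled from the other 7 symbols without repetition: 7 × 6 = 42.
Total: 7 × 42 = 294.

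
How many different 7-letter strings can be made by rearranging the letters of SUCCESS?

420

SUCCESS has 7 letters with C appearing twice and S appearing 3 times.
The number of distinct arrangements is 7!/(3!·2!) = 5040/12 = 420.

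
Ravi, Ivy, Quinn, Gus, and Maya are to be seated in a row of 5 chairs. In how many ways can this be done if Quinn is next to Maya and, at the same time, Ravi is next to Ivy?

24

Treat {Quinn,Maya} as one block (2 orders) and {Ravi,Ivy} as another (2 orders).
That leaves 3 units to arrange: 2 × 2 × 3! = 4 × 6 = 24.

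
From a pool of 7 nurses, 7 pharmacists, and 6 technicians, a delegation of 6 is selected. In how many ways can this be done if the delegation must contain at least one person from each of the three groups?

With no constraint there are C(20,6) = 38760 possible selections.
Subtract selections that omit an entire group: no nurses → C(13,6) = 1716; no pharmacists → C(13,6) = 1716; no technicians → C(14,6) = 3003.
Add back selections omitting two groups (i.e. drawn from a single group): C(7,6) + C(7,6) + C(6,6) = 15.
By inclusion–exclusion: 38760 − 6435 + 15 = 32340.

32340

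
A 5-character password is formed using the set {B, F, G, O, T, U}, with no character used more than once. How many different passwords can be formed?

720

Choose and order 5 of the 6 symbols: the first character has 6 options, the next 5, and so on down to 2.
That product is 6 × 5 × 4 × 3 × 2 = 720.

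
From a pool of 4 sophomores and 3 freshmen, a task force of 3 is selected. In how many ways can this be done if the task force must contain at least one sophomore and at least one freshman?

30

Total 3-person selections from all 7: C(7,3) = 35.
Selections missing a whole group: no sophomores → C(3,3) = 1; no freshmen → C(4,3) = 4.
Both groups omitted at once is impossible, so 35 − 5 = 30.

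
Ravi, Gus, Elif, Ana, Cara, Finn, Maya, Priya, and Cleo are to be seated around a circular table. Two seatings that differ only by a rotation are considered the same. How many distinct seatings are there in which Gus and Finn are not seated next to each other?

30240

Without the restriction there are (8)! = 40320 seatings.
Those with Gus next to Finn: fuse the pair into one unit and seat 8 units around a circle — 2·(7)! = 10080.
Subtracting, 40320 − 10080 = 30240.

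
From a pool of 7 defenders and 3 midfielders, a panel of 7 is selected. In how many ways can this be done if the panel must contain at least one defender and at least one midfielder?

Unrestricted: C(10,7) = 120 ways to pick any 7 of the 10.
Subtract selections that omit an entire group: no defenders → C(3,7) = 0; no midfielders → C(7,7) = 1.
Both groups omitted at once is impossible, so 120 − 1 = 119.

119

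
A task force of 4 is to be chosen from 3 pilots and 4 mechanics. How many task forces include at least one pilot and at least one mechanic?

34

With no constraint there are C(7,4) = 35 possible selections.
Selections missing a whole group: no pilots → C(4,4) = 1; no mechanics → C(3,4) = 0.
Both groups omitted at once is impossible, so 35 − 1 = 34.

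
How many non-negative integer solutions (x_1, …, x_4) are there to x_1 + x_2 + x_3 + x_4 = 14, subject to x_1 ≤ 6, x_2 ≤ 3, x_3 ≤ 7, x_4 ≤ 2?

30

Without the upper bounds there are C(17,3) = 680 ways to split 14 among 4 variables.
Subtract solutions that violate a single cap (substitute x_i' = x_i − (cap_i+1)): x_1 ≥ 7 gives C(10,3) = 120; x_2 ≥ 4 gives C(13,3) = 286; x_3 ≥ 8 gives C(9,3) = 84; x_4 ≥ 3 gives C(14,3) = 364. Together 854.
Add back pairs where two caps are both exceeded: 20 + 0 + 35 + 10 + 120 + 20 = 205.
Subtract triples: 0 + 1 + 0 + 0 = 1.
By inclusion–exclusion the count is 680 − 854 + 205 − 1 = 30.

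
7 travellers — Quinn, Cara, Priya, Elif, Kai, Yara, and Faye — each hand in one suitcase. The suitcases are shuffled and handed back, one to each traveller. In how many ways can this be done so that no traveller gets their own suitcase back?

Count assignments avoiding every fixed point. For any j of the 7 travellers fixed to their own suitcase, the other 7−j can be arranged in (7−j)! ways.
By inclusion–exclusion this is Σ_{j=0}^{7} (−1)^j C(7,j)·(7−j)!.
Computing: 5040 − 5040 + 2520 − 840 + 210 − 42 + 7 − 1 = 1854.

1854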